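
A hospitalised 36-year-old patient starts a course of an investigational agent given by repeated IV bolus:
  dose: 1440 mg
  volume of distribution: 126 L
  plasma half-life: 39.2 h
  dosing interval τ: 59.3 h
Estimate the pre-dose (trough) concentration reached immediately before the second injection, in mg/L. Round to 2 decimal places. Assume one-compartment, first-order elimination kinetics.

4.01 mg/L

C₀ per dose = Dose / Vd = 1440 / 126 = 11.43 mg/L
k = ln2 / t½ = 0.693147 / 39.2 = 0.01768 h⁻¹
Fraction remaining after one interval: r = e^(−kτ) = e^(−0.01768 × 59.3) = 0.3505
Before dose 2, 1 dose has been given (aged 1τ).
C_trough = C₀ × r = 11.43 × 0.3505 = 4.006 mg/L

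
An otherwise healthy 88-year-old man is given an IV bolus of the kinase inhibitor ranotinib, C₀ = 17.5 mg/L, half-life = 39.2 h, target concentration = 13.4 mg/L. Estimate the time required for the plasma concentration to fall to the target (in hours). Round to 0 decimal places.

15 h

k = ln2 / t½ = 0.693147 / 39.2 = 0.01768 h⁻¹
t = ln(C₀ / C) / k = ln(17.50 / 13.4) / 0.01768
  = ln(1.306) / 0.01768 = 0.2670 / 0.01768 = 15.10 h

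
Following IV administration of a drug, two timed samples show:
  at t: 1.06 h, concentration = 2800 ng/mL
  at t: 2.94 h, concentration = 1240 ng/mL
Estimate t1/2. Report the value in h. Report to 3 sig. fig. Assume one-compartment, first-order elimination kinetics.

k = ln(C₁/C₂) / (t₂ − t₁) = ln(2800/1240) / (2.94 − 1.06)
  = 0.8145 / 1.880 = 0.4332 h⁻¹
t½ = ln2 / k = 0.693147 / 0.4332 = 1.600 h

1.60 h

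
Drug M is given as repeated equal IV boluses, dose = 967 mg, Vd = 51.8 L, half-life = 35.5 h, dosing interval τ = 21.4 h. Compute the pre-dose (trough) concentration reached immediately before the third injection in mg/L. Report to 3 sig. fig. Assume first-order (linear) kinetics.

20.4 mg/L

C₀ per dose = Dose / Vd = 967 / 51.8 = 18.67 mg/L
k = ln2 / t½ = 0.693147 / 35.5 = 0.01953 h⁻¹
Fraction remaining after one interval: r = e^(−kτ) = e^(−0.01953 × 21.4) = 0.6584
Before dose 3, 2 doses have been given (aged 1τ, 2τ).
C_trough = C₀ × (r + r²) = 18.67 × (0.6584 + 0.4335) = 20.39 mg/L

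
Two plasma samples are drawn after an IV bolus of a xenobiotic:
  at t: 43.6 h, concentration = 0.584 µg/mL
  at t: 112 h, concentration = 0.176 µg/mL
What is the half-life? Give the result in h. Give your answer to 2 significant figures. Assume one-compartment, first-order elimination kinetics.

k = ln(C₁/C₂) / (t₂ − t₁) = ln(0.584/0.176) / (112 − 43.6)
  = 1.199 / 68.40 = 0.01753 h⁻¹
t½ = ln2 / k = 0.693147 / 0.01753 = 39.54 h

40 h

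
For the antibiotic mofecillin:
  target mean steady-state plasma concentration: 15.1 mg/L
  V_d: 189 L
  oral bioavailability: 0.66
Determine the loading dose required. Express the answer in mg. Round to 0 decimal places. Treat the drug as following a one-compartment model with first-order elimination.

4324 mg

LD = Css × Vd / F = 15.1 × 189 / 0.66 = 4324 mg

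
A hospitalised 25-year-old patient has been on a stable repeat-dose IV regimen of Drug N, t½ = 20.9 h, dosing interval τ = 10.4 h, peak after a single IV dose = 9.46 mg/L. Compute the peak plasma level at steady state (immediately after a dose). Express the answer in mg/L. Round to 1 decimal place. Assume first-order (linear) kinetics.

k = ln2 / t½ = 0.693147 / 20.9 = 0.03316 h⁻¹
e^(−kτ) = e^(−0.03316 × 10.4) = 0.7083
Accumulation ratio R = 1 / (1 − e^(−kτ)) = 1 / (1 − 0.7083) = 3.428
Steady-state peak = C₀ × R = 9.46 × 3.428 = 32.43 mg/L

32.4 mg/L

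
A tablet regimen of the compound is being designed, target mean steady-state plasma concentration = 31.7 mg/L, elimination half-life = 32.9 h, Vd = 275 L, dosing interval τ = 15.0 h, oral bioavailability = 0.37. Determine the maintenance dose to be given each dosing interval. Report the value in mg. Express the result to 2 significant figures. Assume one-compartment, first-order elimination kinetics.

k = ln2 / t½ = 0.693147 / 32.9 = 0.02107 h⁻¹
CL = k × Vd = 0.02107 × 275 = 5.794 L/h
At steady state, F × (Dose/τ) = Css × CL.
Dose = Css × CL × τ / F = 31.7 × 5.794 × 15.0 / 0.37 = 7446 mg

7400 mg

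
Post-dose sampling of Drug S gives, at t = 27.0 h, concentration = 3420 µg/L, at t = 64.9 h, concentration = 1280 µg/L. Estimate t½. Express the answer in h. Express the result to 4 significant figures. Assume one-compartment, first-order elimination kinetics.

26.73 h

k = ln(C₁/C₂) / (t₂ − t₁) = ln(3420/1280) / (64.9 − 27.0)
  = 0.9828 / 37.90 = 0.02593 h⁻¹
t½ = ln2 / k = 0.693147 / 0.02593 = 26.73 h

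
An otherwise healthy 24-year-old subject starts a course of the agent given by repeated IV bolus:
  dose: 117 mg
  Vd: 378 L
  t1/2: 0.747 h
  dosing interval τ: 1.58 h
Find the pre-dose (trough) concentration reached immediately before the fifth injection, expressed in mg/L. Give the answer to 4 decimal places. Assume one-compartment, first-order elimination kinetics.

C₀ per dose = Dose / Vd = 117 / 378 = 0.3095 mg/L
k = ln2 / t½ = 0.693147 / 0.747 = 0.9279 h⁻¹
Fraction remaining after one interval: r = e^(−kτ) = e^(−0.9279 × 1.58) = 0.2308
Before dose 5, 4 doses have been given (aged 1τ, 2τ, 3τ, 4τ).
C_trough = C₀ × (r + r² + … + r^4) = C₀ × r(1−r^4)/(1−r)
        = 0.3095 × 0.2308 × (1 − 0.002838) / (1 − 0.2308) = 0.09260 mg/L

0.0926 mg/L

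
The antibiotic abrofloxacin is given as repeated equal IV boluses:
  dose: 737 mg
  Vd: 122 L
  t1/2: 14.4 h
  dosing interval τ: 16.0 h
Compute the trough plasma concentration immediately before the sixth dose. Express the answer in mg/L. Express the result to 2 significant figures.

C₀ per dose = Dose / Vd = 737 / 122 = 6.041 mg/L
k = ln2 / t½ = 0.693147 / 14.4 = 0.04814 h⁻¹
Fraction remaining after one interval: r = e^(−kτ) = e^(−0.04814 × 16.0) = 0.4629
Before dose 6, 5 doses have been given (aged 1τ, 2τ, 3τ, 4τ, 5τ).
C_trough = C₀ × (r + r² + … + r^5) = C₀ × r(1−r^5)/(1−r)
        = 6.041 × 0.4629 × (1 − 0.02125) / (1 − 0.4629) = 5.096 mg/L

5.1 mg/L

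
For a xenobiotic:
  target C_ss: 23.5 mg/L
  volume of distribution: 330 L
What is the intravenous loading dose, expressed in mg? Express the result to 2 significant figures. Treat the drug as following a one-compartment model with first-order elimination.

7800 mg

LD = Css × Vd = 23.5 × 330 = 7755 mg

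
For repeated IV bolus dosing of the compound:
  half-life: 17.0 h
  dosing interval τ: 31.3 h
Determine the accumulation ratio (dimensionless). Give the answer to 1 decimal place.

1.4

k = ln2 / t½ = 0.693147 / 17.0 = 0.04077 h⁻¹
e^(−kτ) = e^(−0.04077 × 31.3) = 0.2791
Accumulation ratio R = 1 / (1 − e^(−kτ)) = 1 / (1 − 0.2791) = 1.387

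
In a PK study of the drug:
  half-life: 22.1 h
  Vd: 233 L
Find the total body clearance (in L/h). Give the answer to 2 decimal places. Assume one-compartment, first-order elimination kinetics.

k = ln2 / t½ = 0.693147 / 22.1 = 0.03136 h⁻¹
CL = k × Vd = 0.03136 × 233 = 7.307 L/h

7.31 L/h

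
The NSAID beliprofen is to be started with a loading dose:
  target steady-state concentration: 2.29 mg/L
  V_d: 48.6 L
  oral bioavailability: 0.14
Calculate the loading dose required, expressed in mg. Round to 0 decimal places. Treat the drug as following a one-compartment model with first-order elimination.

795 mg

LD = Css × Vd / F = 2.29 × 48.6 / 0.14 = 795.0 mg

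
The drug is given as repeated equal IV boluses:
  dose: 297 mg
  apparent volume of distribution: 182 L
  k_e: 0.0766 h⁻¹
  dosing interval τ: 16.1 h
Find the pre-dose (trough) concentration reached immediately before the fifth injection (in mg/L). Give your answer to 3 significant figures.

0.666 mg/L

C₀ per dose = Dose / Vd = 297 / 182 = 1.632 mg/L
Fraction remaining after one interval: r = e^(−kτ) = e^(−0.07660 × 16.1) = 0.2913
Before dose 5, 4 doses have been given (aged 1τ, 2τ, 3τ, 4τ).
C_trough = C₀ × (r + r² + … + r^4) = C₀ × r(1−r^4)/(1−r)
        = 1.632 × 0.2913 × (1 − 0.007200) / (1 − 0.2913) = 0.6660 mg/L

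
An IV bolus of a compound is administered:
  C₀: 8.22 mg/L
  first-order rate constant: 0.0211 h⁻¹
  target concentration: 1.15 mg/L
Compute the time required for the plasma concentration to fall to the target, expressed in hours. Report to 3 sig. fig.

93.2 h

t = ln(C₀ / C) / k = ln(8.220 / 1.15) / 0.02110
  = ln(7.148) / 0.02110 = 1.967 / 0.02110 = 93.22 h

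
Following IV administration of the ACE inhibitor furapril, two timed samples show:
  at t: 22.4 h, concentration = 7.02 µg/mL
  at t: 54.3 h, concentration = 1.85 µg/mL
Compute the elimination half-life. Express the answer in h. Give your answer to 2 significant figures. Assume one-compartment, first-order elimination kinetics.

17 h

k = ln(C₁/C₂) / (t₂ − t₁) = ln(7.02/1.85) / (54.3 − 22.4)
  = 1.334 / 31.90 = 0.04182 h⁻¹
t½ = ln2 / k = 0.693147 / 0.04182 = 16.57 h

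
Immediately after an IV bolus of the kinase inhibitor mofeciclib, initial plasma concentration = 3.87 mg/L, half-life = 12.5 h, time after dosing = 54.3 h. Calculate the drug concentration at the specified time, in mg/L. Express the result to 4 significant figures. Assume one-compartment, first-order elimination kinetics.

0.1906 mg/L

k = ln2 / t½ = 0.693147 / 12.5 = 0.05545 h⁻¹
C = C₀ · e^(−k·t) = 3.870 × e^(−0.05545 × 54.3)
  = 3.870 × 0.04925 = 0.1906 mg/L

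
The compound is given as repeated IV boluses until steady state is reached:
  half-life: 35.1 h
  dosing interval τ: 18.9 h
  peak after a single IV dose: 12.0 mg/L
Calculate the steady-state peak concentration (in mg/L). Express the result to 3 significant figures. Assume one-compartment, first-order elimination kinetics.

k = ln2 / t½ = 0.693147 / 35.1 = 0.01975 h⁻¹
e^(−kτ) = e^(−0.01975 × 18.9) = 0.6885
Accumulation ratio R = 1 / (1 − e^(−kτ)) = 1 / (1 − 0.6885) = 3.210
Steady-state peak = C₀ × R = 12.0 × 3.210 = 38.52 mg/L

38.5 mg/L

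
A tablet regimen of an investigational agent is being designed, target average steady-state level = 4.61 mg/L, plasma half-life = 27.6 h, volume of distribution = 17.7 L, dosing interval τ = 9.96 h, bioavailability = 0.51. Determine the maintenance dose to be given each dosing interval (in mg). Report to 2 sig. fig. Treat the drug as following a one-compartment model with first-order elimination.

40 mg

k = ln2 / t½ = 0.693147 / 27.6 = 0.02511 h⁻¹
CL = k × Vd = 0.02511 × 17.7 = 0.4444 L/h
At steady state, F × (Dose/τ) = Css × CL.
Dose = Css × CL × τ / F = 4.61 × 0.4444 × 9.96 / 0.51 = 40.01 mg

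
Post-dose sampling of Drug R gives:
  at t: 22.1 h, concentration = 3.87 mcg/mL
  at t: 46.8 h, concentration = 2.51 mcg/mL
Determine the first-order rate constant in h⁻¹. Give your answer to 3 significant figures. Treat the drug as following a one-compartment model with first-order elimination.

k = ln(C₁/C₂) / (t₂ − t₁) = ln(3.87/2.51) / (46.8 − 22.1)
  = 0.4330 / 24.70 = 0.01753 h⁻¹

0.0175 h⁻¹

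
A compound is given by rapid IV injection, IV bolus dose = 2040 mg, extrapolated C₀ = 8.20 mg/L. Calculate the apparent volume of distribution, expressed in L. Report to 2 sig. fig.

250 L

Vd = Dose / C₀ = 2040 / 8.20 = 248.8 L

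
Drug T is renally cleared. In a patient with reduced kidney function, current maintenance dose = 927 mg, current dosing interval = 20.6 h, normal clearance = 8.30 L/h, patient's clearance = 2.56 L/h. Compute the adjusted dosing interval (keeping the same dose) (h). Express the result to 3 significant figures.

66.8 h

To keep the same average steady-state level, dosing rate must scale with clearance.
CL ratio = 2.56 / 8.30 = 0.3084
New interval (same dose) = 20.6 / 0.3084 = 66.80 h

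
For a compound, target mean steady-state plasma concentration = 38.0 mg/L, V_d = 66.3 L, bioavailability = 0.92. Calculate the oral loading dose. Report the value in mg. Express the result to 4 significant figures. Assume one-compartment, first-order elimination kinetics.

2738 mg

LD = Css × Vd / F = 38.0 × 66.3 / 0.92 = 2738 mg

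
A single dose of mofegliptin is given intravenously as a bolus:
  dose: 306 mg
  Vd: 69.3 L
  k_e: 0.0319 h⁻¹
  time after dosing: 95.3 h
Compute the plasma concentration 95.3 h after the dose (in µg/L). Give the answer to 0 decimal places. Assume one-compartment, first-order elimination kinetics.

C₀ = Dose / Vd = 306.0 / 69.3 = 4.416 mg/L
C = C₀ · e^(−k·t) = 4.416 × e^(−0.03190 × 95.3)
  = 4.416 × 0.04783 = 0.2112 mg/L
Convert: 0.2112 mg/L × 1000 = 211.2 µg/L

211 µg/L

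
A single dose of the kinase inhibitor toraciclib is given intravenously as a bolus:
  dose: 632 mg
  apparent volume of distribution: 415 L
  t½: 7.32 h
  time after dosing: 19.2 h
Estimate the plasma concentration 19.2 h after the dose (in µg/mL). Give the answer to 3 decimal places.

C₀ = Dose / Vd = 632.0 / 415 = 1.523 mg/L
k = ln2 / t½ = 0.693147 / 7.32 = 0.09469 h⁻¹
C = C₀ · e^(−k·t) = 1.523 × e^(−0.09469 × 19.2)
  = 1.523 × 0.1623 = 0.2472 mg/L
(0.2472 mg/L = 0.2472 µg/mL)

0.247 µg/mL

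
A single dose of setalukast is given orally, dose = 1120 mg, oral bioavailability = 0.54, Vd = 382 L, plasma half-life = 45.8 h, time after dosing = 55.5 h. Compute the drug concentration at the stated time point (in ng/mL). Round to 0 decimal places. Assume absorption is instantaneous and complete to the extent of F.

684 ng/mL

Amount reaching circulation = F × Dose = 0.54 × 1120 = 604.8 mg
C₀ = F·Dose / Vd = 604.8 / 382 = 1.583 mg/L
k = ln2 / t½ = 0.693147 / 45.8 = 0.01513 h⁻¹
C = C₀ · e^(−k·t) = 1.583 × e^(−0.01513 × 55.5)
  = 1.583 × 0.4318 = 0.6835 mg/L
Convert: 0.6835 mg/L × 1000 = 683.5 ng/mL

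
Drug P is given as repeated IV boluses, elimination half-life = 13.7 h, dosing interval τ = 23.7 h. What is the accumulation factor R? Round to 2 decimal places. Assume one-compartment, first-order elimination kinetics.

k = ln2 / t½ = 0.693147 / 13.7 = 0.05059 h⁻¹
e^(−kτ) = e^(−0.05059 × 23.7) = 0.3015
Accumulation ratio R = 1 / (1 − e^(−kτ)) = 1 / (1 − 0.3015) = 1.432

1.43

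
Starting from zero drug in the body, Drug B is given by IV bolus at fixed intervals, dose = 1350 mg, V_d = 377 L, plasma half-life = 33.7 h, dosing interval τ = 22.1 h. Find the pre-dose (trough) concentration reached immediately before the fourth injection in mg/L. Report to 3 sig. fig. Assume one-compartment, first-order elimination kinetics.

C₀ per dose = Dose / Vd = 1350 / 377 = 3.581 mg/L
k = ln2 / t½ = 0.693147 / 33.7 = 0.02057 h⁻¹
Fraction remaining after one interval: r = e^(−kτ) = e^(−0.02057 × 22.1) = 0.6347
Before dose 4, 3 doses have been given (aged 1τ, 2τ, 3τ).
C_trough = C₀ × (r + r² + … + r^3) = C₀ × r(1−r^3)/(1−r)
        = 3.581 × 0.6347 × (1 − 0.2557) / (1 − 0.6347) = 4.631 mg/L

4.63 mg/L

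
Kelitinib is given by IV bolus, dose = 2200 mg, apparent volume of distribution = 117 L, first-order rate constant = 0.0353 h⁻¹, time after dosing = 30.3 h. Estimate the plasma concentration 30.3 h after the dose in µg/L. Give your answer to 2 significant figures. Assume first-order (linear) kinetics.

C₀ = Dose / Vd = 2200 / 117 = 18.80 mg/L
C = C₀ · e^(−k·t) = 18.80 × e^(−0.03530 × 30.3)
  = 18.80 × 0.3431 = 6.450 mg/L
Convert: 6.450 mg/L × 1000 = 6450 µg/L

6500 µg/L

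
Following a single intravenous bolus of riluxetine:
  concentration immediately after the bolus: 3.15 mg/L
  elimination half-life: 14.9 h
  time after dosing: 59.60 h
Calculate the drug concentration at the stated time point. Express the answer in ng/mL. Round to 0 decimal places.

197 ng/mL

k = ln2 / t½ = 0.693147 / 14.9 = 0.04652 h⁻¹
t / t½ = 59.60 / 14.9 = 4 half-lives
C = C₀ × (1/2)^4 = 3.150 × 0.06250 = 0.1969 mg/L
Convert: 0.1969 mg/L × 1000 = 196.9 ng/mL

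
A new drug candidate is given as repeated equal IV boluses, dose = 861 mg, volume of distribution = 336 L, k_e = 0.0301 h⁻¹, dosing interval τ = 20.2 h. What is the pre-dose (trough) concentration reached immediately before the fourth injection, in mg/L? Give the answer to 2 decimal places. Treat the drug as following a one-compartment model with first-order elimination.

2.57 mg/L

C₀ per dose = Dose / Vd = 861 / 336 = 2.563 mg/L
Fraction remaining after one interval: r = e^(−kτ) = e^(−0.03010 × 20.2) = 0.5444
Before dose 4, 3 doses have been given (aged 1τ, 2τ, 3τ).
C_trough = C₀ × (r + r² + … + r^3) = C₀ × r(1−r^3)/(1−r)
        = 2.563 × 0.5444 × (1 − 0.1613) / (1 − 0.5444) = 2.569 mg/L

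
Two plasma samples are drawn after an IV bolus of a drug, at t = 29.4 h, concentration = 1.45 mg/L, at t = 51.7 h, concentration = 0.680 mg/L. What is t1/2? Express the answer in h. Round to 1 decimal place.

k = ln(C₁/C₂) / (t₂ − t₁) = ln(1.45/0.680) / (51.7 − 29.4)
  = 0.7572 / 22.30 = 0.03396 h⁻¹
t½ = ln2 / k = 0.693147 / 0.03396 = 20.41 h

20.4 h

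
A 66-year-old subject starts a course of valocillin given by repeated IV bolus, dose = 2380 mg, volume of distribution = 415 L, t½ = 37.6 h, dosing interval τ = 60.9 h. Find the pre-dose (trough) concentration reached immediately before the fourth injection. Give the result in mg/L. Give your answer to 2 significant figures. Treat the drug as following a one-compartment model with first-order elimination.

2.7 mg/L

C₀ per dose = Dose / Vd = 2380 / 415 = 5.735 mg/L
k = ln2 / t½ = 0.693147 / 37.6 = 0.01843 h⁻¹
Fraction remaining after one interval: r = e^(−kτ) = e^(−0.01843 × 60.9) = 0.3255
Before dose 4, 3 doses have been given (aged 1τ, 2τ, 3τ).
C_trough = C₀ × (r + r² + … + r^3) = C₀ × r(1−r^3)/(1−r)
        = 5.735 × 0.3255 × (1 − 0.03449) / (1 − 0.3255) = 2.672 mg/L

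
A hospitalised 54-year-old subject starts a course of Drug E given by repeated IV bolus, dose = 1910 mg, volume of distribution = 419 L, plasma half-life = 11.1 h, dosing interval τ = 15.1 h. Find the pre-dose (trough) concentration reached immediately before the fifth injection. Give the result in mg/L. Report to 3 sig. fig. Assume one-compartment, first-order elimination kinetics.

2.84 mg/L

C₀ per dose = Dose / Vd = 1910 / 419 = 4.558 mg/L
k = ln2 / t½ = 0.693147 / 11.1 = 0.06245 h⁻¹
Fraction remaining after one interval: r = e^(−kτ) = e^(−0.06245 × 15.1) = 0.3895
Before dose 5, 4 doses have been given (aged 1τ, 2τ, 3τ, 4τ).
C_trough = C₀ × (r + r² + … + r^4) = C₀ × r(1−r^4)/(1−r)
        = 4.558 × 0.3895 × (1 − 0.02302) / (1 − 0.3895) = 2.841 mg/L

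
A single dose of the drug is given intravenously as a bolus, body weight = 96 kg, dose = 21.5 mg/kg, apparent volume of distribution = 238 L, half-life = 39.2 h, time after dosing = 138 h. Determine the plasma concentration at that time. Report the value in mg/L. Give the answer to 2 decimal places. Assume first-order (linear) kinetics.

Total dose = 21.5 × 96 = 2064 mg
C₀ = Dose / Vd = 2064 / 238 = 8.672 mg/L
k = ln2 / t½ = 0.693147 / 39.2 = 0.01768 h⁻¹
C = C₀ · e^(−k·t) = 8.672 × e^(−0.01768 × 138)
  = 8.672 × 0.08717 = 0.7559 mg/L

0.76 mg/L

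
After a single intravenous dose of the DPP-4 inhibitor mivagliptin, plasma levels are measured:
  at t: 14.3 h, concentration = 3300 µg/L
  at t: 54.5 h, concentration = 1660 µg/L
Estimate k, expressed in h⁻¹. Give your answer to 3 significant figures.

k = ln(C₁/C₂) / (t₂ − t₁) = ln(3300/1660) / (54.5 − 14.3)
  = 0.6871 / 40.20 = 0.01709 h⁻¹

0.0171 h⁻¹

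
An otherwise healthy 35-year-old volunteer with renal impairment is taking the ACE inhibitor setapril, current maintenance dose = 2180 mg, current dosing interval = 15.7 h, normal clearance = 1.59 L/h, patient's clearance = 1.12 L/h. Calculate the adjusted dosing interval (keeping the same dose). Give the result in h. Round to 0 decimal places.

22 h

To keep the same average steady-state level, dosing rate must scale with clearance.
CL ratio = 1.12 / 1.59 = 0.7044
New interval (same dose) = 15.7 / 0.7044 = 22.29 h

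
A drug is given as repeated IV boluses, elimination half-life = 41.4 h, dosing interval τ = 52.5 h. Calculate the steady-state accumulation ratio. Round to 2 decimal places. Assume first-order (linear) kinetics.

1.71

k = ln2 / t½ = 0.693147 / 41.4 = 0.01674 h⁻¹
e^(−kτ) = e^(−0.01674 × 52.5) = 0.4153
Accumulation ratio R = 1 / (1 − e^(−kτ)) = 1 / (1 − 0.4153) = 1.710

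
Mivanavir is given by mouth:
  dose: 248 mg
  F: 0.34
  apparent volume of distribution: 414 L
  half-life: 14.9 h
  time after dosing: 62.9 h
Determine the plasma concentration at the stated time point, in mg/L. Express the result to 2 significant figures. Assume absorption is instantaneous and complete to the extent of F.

Amount reaching circulation = F × Dose = 0.34 × 248.0 = 84.32 mg
C₀ = F·Dose / Vd = 84.32 / 414 = 0.2037 mg/L
k = ln2 / t½ = 0.693147 / 14.9 = 0.04652 h⁻¹
C = C₀ · e^(−k·t) = 0.2037 × e^(−0.04652 × 62.9)
  = 0.2037 × 0.05361 = 0.01092 mg/L

0.011 mg/L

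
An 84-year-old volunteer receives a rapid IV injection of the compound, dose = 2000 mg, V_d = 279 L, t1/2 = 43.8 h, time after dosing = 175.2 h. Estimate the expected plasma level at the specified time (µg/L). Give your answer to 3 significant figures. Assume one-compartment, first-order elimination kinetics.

C₀ = Dose / Vd = 2000 / 279 = 7.168 mg/L
k = ln2 / t½ = 0.693147 / 43.8 = 0.01583 h⁻¹
t / t½ = 175.2 / 43.8 = 4 half-lives
C = C₀ × (1/2)^4 = 7.168 × 0.06250 = 0.4480 mg/L
Convert: 0.4480 mg/L × 1000 = 448.0 µg/L

448 µg/L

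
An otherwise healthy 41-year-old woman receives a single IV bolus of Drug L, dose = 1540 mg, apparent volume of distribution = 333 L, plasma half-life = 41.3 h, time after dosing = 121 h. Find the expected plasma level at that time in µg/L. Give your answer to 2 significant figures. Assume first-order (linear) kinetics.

C₀ = Dose / Vd = 1540 / 333 = 4.625 mg/L
k = ln2 / t½ = 0.693147 / 41.3 = 0.01678 h⁻¹
C = C₀ · e^(−k·t) = 4.625 × e^(−0.01678 × 121)
  = 4.625 × 0.1313 = 0.6073 mg/L
Convert: 0.6073 mg/L × 1000 = 607.3 µg/L

610 µg/L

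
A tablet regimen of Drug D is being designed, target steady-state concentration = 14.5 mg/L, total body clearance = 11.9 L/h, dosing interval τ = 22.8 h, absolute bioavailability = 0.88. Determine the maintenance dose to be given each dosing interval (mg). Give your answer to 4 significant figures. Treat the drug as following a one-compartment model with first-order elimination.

4471 mg

At steady state, F × (Dose/τ) = Css × CL.
Dose = Css × CL × τ / F = 14.5 × 11.90 × 22.8 / 0.88 = 4471 mg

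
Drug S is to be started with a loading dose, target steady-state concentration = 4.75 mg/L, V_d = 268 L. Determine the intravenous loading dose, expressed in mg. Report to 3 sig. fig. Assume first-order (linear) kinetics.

LD = Css × Vd = 4.75 × 268 = 1273 mg

1270 mg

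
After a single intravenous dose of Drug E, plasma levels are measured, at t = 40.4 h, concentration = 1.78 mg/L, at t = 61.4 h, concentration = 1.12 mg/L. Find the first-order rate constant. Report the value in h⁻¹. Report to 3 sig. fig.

0.0221 h⁻¹

k = ln(C₁/C₂) / (t₂ − t₁) = ln(1.78/1.12) / (61.4 − 40.4)
  = 0.4633 / 21.00 = 0.02206 h⁻¹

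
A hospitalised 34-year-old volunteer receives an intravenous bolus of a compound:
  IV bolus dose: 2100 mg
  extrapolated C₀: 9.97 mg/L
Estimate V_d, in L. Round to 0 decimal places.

Vd = Dose / C₀ = 2100 / 9.97 = 210.6 L

211 L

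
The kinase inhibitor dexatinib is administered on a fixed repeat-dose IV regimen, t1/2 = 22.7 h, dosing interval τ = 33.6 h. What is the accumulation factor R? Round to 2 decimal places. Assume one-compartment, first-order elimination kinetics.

1.56

k = ln2 / t½ = 0.693147 / 22.7 = 0.03054 h⁻¹
e^(−kτ) = e^(−0.03054 × 33.6) = 0.3584
Accumulation ratio R = 1 / (1 − e^(−kτ)) = 1 / (1 − 0.3584) = 1.559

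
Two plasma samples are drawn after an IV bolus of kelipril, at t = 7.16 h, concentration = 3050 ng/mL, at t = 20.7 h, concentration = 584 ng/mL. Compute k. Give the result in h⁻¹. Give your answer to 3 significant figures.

0.122 h⁻¹

k = ln(C₁/C₂) / (t₂ − t₁) = ln(3050/584) / (20.7 − 7.16)
  = 1.653 / 13.54 = 0.1221 h⁻¹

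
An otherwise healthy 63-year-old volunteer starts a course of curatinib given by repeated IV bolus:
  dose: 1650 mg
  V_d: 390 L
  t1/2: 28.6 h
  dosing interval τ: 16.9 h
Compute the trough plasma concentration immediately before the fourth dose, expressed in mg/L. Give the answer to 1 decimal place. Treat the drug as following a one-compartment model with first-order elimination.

C₀ per dose = Dose / Vd = 1650 / 390 = 4.231 mg/L
k = ln2 / t½ = 0.693147 / 28.6 = 0.02424 h⁻¹
Fraction remaining after one interval: r = e^(−kτ) = e^(−0.02424 × 16.9) = 0.6639
Before dose 4, 3 doses have been given (aged 1τ, 2τ, 3τ).
C_trough = C₀ × (r + r² + … + r^3) = C₀ × r(1−r^3)/(1−r)
        = 4.231 × 0.6639 × (1 − 0.2926) / (1 − 0.6639) = 5.912 mg/L

5.9 mg/L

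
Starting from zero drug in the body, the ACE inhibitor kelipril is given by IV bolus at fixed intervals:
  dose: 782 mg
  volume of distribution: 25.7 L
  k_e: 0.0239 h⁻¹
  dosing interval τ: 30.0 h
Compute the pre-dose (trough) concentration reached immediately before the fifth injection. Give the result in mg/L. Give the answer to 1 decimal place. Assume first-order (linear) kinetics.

C₀ per dose = Dose / Vd = 782 / 25.7 = 30.43 mg/L
Fraction remaining after one interval: r = e^(−kτ) = e^(−0.02390 × 30.0) = 0.4882
Before dose 5, 4 doses have been given (aged 1τ, 2τ, 3τ, 4τ).
C_trough = C₀ × (r + r² + … + r^4) = C₀ × r(1−r^4)/(1−r)
        = 30.43 × 0.4882 × (1 − 0.05681) / (1 − 0.4882) = 27.38 mg/L

27.4 mg/L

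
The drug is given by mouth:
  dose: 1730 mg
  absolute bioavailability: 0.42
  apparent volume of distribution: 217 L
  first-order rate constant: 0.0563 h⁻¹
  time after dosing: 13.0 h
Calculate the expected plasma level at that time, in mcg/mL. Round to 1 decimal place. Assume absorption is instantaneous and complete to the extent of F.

1.6 mcg/mL

Amount reaching circulation = F × Dose = 0.42 × 1730 = 726.6 mg
C₀ = F·Dose / Vd = 726.6 / 217 = 3.348 mg/L
C = C₀ · e^(−k·t) = 3.348 × e^(−0.05630 × 13.0)
  = 3.348 × 0.4810 = 1.610 mg/L
(1.610 mg/L = 1.610 mcg/mL)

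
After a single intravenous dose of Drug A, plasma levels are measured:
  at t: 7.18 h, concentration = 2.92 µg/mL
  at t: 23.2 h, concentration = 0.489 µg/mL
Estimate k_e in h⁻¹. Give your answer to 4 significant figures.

k = ln(C₁/C₂) / (t₂ − t₁) = ln(2.92/0.489) / (23.2 − 7.18)
  = 1.787 / 16.02 = 0.1115 h⁻¹

0.1115 h⁻¹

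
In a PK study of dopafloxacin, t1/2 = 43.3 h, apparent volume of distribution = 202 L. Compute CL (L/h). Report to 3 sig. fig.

3.23 L/h

k = ln2 / t½ = 0.693147 / 43.3 = 0.01601 h⁻¹
CL = k × Vd = 0.01601 × 202 = 3.234 L/h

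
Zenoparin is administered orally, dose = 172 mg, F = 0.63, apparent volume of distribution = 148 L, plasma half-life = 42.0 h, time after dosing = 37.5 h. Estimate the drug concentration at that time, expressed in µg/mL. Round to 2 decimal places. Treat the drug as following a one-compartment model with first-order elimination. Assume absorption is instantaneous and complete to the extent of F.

0.39 µg/mL

Amount reaching circulation = F × Dose = 0.63 × 172.0 = 108.4 mg
C₀ = F·Dose / Vd = 108.4 / 148 = 0.7324 mg/L
k = ln2 / t½ = 0.693147 / 42.0 = 0.01650 h⁻¹
C = C₀ · e^(−k·t) = 0.7324 × e^(−0.01650 × 37.5)
  = 0.7324 × 0.5386 = 0.3945 mg/L
(0.3945 mg/L = 0.3945 µg/mL)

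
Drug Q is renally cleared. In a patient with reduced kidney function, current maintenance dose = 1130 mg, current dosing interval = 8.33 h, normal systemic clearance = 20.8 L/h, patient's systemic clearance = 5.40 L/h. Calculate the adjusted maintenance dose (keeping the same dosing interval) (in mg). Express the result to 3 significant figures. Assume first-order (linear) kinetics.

To keep the same average steady-state level, dosing rate must scale with clearance.
CL ratio = 5.40 / 20.8 = 0.2596
New dose (same interval) = 1130 × 0.2596 = 293.3 mg

293 mg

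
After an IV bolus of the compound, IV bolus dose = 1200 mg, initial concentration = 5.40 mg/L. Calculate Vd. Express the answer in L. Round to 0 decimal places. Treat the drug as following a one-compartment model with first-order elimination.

Vd = Dose / C₀ = 1200 / 5.40 = 222.2 L

222 L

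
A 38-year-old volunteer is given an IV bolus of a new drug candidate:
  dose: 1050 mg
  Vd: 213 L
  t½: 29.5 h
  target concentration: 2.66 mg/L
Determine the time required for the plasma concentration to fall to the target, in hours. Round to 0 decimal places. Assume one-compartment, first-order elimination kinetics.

26 h

C₀ = Dose / Vd = 1050 / 213 = 4.930 mg/L
k = ln2 / t½ = 0.693147 / 29.5 = 0.02350 h⁻¹
t = ln(C₀ / C) / k = ln(4.930 / 2.66) / 0.02350
  = ln(1.853) / 0.02350 = 0.6168 / 0.02350 = 26.25 h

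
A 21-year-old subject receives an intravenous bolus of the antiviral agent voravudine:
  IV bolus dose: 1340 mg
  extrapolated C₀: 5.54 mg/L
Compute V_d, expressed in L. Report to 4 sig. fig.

Vd = Dose / C₀ = 1340 / 5.54 = 241.9 L

241.9 L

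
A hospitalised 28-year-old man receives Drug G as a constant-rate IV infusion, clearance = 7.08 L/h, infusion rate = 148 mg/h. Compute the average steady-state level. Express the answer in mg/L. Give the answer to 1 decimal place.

20.9 mg/L

At steady state Css = R₀ / CL = 148 / 7.080 = 20.90 mg/L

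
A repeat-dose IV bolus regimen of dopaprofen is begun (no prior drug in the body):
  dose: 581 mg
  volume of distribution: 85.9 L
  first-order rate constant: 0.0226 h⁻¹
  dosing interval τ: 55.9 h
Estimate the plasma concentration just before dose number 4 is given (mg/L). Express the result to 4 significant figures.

2.606 mg/L

C₀ per dose = Dose / Vd = 581 / 85.9 = 6.764 mg/L
Fraction remaining after one interval: r = e^(−kτ) = e^(−0.02260 × 55.9) = 0.2827
Before dose 4, 3 doses have been given (aged 1τ, 2τ, 3τ).
C_trough = C₀ × (r + r² + … + r^3) = C₀ × r(1−r^3)/(1−r)
        = 6.764 × 0.2827 × (1 − 0.02259) / (1 − 0.2827) = 2.606 mg/L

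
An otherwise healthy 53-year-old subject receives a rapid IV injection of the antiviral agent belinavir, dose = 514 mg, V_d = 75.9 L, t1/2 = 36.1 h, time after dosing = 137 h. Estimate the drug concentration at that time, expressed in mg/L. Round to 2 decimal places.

0.49 mg/L

C₀ = Dose / Vd = 514.0 / 75.9 = 6.772 mg/L
k = ln2 / t½ = 0.693147 / 36.1 = 0.01920 h⁻¹
C = C₀ · e^(−k·t) = 6.772 × e^(−0.01920 × 137)
  = 6.772 × 0.07205 = 0.4879 mg/L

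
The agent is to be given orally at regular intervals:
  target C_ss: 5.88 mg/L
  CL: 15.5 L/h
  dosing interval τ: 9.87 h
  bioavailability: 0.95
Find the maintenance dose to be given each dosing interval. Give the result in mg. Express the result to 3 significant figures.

At steady state, F × (Dose/τ) = Css × CL.
Dose = Css × CL × τ / F = 5.88 × 15.50 × 9.87 / 0.95 = 946.9 mg

947 mg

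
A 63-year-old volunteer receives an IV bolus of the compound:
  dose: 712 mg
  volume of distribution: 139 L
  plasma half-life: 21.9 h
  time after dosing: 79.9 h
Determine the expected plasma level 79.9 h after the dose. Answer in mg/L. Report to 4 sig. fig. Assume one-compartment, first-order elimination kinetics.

0.4085 mg/L

C₀ = Dose / Vd = 712.0 / 139 = 5.122 mg/L
k = ln2 / t½ = 0.693147 / 21.9 = 0.03165 h⁻¹
C = C₀ · e^(−k·t) = 5.122 × e^(−0.03165 × 79.9)
  = 5.122 × 0.07975 = 0.4085 mg/L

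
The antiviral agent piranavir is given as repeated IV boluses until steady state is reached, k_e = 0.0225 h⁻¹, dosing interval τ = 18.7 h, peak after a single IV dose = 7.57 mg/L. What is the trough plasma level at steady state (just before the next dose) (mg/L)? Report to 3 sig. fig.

14.5 mg/L

e^(−kτ) = e^(−0.02250 × 18.7) = 0.6566
Accumulation ratio R = 1 / (1 − e^(−kτ)) = 1 / (1 − 0.6566) = 2.912
Steady-state trough = C₀ × R × e^(−kτ) = 7.57 × 2.912 × 0.6566 = 14.47 mg/L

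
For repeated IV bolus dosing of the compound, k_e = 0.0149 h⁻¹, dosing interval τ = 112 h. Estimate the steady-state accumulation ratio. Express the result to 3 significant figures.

e^(−kτ) = e^(−0.01490 × 112) = 0.1885
Accumulation ratio R = 1 / (1 − e^(−kτ)) = 1 / (1 − 0.1885) = 1.232

1.23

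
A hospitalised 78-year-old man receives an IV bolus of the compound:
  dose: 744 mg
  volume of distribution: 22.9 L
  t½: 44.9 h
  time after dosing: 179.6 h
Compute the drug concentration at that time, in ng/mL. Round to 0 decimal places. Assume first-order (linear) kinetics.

2031 ng/mL

C₀ = Dose / Vd = 744.0 / 22.9 = 32.49 mg/L
k = ln2 / t½ = 0.693147 / 44.9 = 0.01544 h⁻¹
t / t½ = 179.6 / 44.9 = 4 half-lives
C = C₀ × (1/2)^4 = 32.49 × 0.06250 = 2.031 mg/L
Convert: 2.031 mg/L × 1000 = 2031 ng/mL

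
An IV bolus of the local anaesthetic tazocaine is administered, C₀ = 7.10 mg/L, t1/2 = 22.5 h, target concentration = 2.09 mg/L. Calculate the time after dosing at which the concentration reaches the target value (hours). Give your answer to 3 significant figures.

39.7 h

k = ln2 / t½ = 0.693147 / 22.5 = 0.03081 h⁻¹
t = ln(C₀ / C) / k = ln(7.100 / 2.09) / 0.03081
  = ln(3.397) / 0.03081 = 1.223 / 0.03081 = 39.69 h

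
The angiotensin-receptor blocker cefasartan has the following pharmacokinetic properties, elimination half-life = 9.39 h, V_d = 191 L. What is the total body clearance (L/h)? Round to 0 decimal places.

14 L/h

k = ln2 / t½ = 0.693147 / 9.39 = 0.07382 h⁻¹
CL = k × Vd = 0.07382 × 191 = 14.10 L/h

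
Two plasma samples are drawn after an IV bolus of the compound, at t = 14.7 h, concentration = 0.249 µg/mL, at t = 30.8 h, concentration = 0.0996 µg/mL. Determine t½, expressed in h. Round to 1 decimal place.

k = ln(C₁/C₂) / (t₂ − t₁) = ln(0.249/0.0996) / (30.8 − 14.7)
  = 0.9163 / 16.10 = 0.05691 h⁻¹
t½ = ln2 / k = 0.693147 / 0.05691 = 12.18 h

12.2 h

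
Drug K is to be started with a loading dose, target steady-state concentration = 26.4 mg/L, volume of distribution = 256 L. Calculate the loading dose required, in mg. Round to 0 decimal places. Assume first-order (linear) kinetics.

6758 mg

LD = Css × Vd = 26.4 × 256 = 6758 mg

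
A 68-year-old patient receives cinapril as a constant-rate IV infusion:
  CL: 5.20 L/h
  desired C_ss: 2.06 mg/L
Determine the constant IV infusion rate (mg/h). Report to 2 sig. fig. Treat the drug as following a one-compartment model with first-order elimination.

At steady state, infusion rate R₀ = Css × CL = 2.06 × 5.200 = 10.71 mg/h

11 mg/h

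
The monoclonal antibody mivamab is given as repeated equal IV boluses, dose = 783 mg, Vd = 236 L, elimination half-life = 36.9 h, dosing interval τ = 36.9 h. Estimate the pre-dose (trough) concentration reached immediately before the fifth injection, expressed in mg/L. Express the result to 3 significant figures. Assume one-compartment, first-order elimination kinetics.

C₀ per dose = Dose / Vd = 783 / 236 = 3.318 mg/L
k = ln2 / t½ = 0.693147 / 36.9 = 0.01878 h⁻¹
Fraction remaining after one interval: r = e^(−kτ) = e^(−0.01878 × 36.9) = 0.5001
Before dose 5, 4 doses have been given (aged 1τ, 2τ, 3τ, 4τ).
C_trough = C₀ × (r + r² + … + r^4) = C₀ × r(1−r^4)/(1−r)
        = 3.318 × 0.5001 × (1 − 0.06255) / (1 − 0.5001) = 3.112 mg/L

3.11 mg/L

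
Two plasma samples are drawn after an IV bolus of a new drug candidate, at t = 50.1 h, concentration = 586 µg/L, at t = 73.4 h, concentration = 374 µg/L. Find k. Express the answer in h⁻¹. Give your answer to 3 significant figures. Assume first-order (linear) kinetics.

0.0193 h⁻¹

k = ln(C₁/C₂) / (t₂ − t₁) = ln(586/374) / (73.4 − 50.1)
  = 0.4491 / 23.30 = 0.01927 h⁻¹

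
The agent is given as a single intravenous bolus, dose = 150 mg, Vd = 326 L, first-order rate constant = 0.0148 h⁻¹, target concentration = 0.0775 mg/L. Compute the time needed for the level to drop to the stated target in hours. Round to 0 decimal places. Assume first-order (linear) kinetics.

C₀ = Dose / Vd = 150.0 / 326 = 0.4601 mg/L
t = ln(C₀ / C) / k = ln(0.4601 / 0.0775) / 0.01480
  = ln(5.937) / 0.01480 = 1.781 / 0.01480 = 120.3 h

120 h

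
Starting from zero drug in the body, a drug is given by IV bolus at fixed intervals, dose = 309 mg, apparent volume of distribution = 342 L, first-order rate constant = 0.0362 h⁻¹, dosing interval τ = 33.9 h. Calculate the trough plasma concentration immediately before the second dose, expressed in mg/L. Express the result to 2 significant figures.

C₀ per dose = Dose / Vd = 309 / 342 = 0.9035 mg/L
Fraction remaining after one interval: r = e^(−kτ) = e^(−0.03620 × 33.9) = 0.2931
Before dose 2, 1 dose has been given (aged 1τ).
C_trough = C₀ × r = 0.9035 × 0.2931 = 0.2648 mg/L

0.26 mg/L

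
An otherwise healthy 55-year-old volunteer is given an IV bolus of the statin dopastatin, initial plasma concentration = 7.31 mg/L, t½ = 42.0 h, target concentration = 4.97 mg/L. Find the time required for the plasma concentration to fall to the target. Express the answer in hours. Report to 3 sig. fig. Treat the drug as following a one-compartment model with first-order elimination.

23.4 h

k = ln2 / t½ = 0.693147 / 42.0 = 0.01650 h⁻¹
t = ln(C₀ / C) / k = ln(7.310 / 4.97) / 0.01650
  = ln(1.471) / 0.01650 = 0.3859 / 0.01650 = 23.39 h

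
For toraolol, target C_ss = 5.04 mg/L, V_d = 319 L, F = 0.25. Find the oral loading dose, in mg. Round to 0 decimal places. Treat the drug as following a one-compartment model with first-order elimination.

LD = Css × Vd / F = 5.04 × 319 / 0.25 = 6431 mg

6431 mg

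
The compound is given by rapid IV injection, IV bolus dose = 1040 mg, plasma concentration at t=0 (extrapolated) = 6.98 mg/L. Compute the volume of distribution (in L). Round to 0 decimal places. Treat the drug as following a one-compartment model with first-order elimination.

149 L

Vd = Dose / C₀ = 1040 / 6.98 = 149.0 L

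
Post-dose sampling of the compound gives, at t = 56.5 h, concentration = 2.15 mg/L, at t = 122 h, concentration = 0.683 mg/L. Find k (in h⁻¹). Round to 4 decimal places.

0.0175 h⁻¹

k = ln(C₁/C₂) / (t₂ − t₁) = ln(2.15/0.683) / (122 − 56.5)
  = 1.147 / 65.50 = 0.01751 h⁻¹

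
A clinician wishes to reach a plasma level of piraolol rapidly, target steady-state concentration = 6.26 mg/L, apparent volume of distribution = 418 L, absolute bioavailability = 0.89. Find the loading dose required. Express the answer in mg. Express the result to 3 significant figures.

2940 mg

LD = Css × Vd / F = 6.26 × 418 / 0.89 = 2940 mg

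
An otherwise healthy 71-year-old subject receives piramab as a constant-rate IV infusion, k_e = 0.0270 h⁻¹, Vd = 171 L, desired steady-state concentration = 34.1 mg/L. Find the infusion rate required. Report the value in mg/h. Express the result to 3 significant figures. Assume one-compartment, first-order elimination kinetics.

157 mg/h

CL = k × Vd = 0.02700 × 171 = 4.617 L/h
At steady state, infusion rate R₀ = Css × CL = 34.1 × 4.617 = 157.4 mg/h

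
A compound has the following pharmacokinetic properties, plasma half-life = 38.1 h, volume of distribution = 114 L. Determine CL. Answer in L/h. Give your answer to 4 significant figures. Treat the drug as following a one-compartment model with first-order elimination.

2.074 L/h

k = ln2 / t½ = 0.693147 / 38.1 = 0.01819 h⁻¹
CL = k × Vd = 0.01819 × 114 = 2.074 L/h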